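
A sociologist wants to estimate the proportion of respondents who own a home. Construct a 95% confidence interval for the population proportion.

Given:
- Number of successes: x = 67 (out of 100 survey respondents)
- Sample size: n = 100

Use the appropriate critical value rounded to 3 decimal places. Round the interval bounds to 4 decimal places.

Sample proportion: p̂ = 67/100 = 0.670000

Check conditions for normal approximation:
  np̂ = 67 ≥ 10 ✓
  n(1-p̂) = 33 ≥ 10 ✓

The sample is large enough, so use a z-interval (normal approximation) for the proportion.

For 95% confidence, z* = 1.96 (from standard normal table)

Standard error: SE = √(p̂(1-p̂)/n) = √(0.670000×0.330000/100) = 0.04702127

Margin of error: E = z* × SE = 1.96 × 0.04702127 = 0.092162

Z-interval: p̂ ± E = 0.670000 ± 0.092162 = (0.577838, 0.762162)

Rounded to 4 decimal places:

(0.5778, 0.7622)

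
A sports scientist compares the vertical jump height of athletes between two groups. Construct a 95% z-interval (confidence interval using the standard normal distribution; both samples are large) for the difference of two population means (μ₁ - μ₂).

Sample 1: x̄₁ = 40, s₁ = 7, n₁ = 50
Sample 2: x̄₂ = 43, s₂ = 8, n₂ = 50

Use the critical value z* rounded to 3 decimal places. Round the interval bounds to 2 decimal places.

Both samples are large (n₁ = 50 ≥ 30, n₂ = 50 ≥ 30), so a z-interval for the difference of means applies.

Point estimate: x̄₁ - x̄₂ = 40 - 43 = -3

Standard error: SE = √(s₁²/n₁ + s₂²/n₂)
= √(7²/50 + 8²/50)
= √(0.980000 + 1.280000)
= 1.503330

For 95% confidence, z* = 1.96 (from standard normal table)
Margin of error: E = z* × SE = 1.96 × 1.503330 = 2.9465

Z-interval: (x̄₁ - x̄₂) ± E = -3 ± 2.9465 = (-5.9465, -0.0535)

Rounded to 2 decimal places:

(-5.95, -0.05)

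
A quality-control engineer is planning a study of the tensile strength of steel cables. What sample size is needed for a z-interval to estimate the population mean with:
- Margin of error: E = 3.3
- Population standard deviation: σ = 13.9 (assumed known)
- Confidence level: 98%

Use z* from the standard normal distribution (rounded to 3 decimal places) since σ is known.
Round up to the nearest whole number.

Using z* since population σ is known (z-interval formula).

For 98% confidence, z* = 2.326 (from standard normal table)

Sample size formula for z-interval: n = (z*σ/E)²

n = (2.326 × 13.9 / 3.3)²
  = (9.797394)²
  = 95.9889

Round up to the nearest whole number: n = 96

96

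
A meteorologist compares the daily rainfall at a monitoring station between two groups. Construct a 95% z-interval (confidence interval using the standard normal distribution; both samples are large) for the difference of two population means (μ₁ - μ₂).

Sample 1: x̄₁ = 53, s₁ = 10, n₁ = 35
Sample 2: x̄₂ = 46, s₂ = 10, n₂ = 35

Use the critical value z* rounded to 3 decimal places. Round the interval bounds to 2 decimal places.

Both samples are large (n₁ = 35 ≥ 30, n₂ = 35 ≥ 30), so a z-interval for the difference of means applies.

Point estimate: x̄₁ - x̄₂ = 53 - 46 = 7

Standard error: SE = √(s₁²/n₁ + s₂²/n₂)
= √(10²/35 + 10²/35)
= √(2.857143 + 2.857143)
= 2.390457

For 95% confidence, z* = 1.96 (from standard normal table)
Margin of error: E = z* × SE = 1.96 × 2.390457 = 4.6853

Z-interval: (x̄₁ - x̄₂) ± E = 7 ± 4.6853 = (2.3147, 11.6853)

Rounded to 2 decimal places:

(2.31, 11.69)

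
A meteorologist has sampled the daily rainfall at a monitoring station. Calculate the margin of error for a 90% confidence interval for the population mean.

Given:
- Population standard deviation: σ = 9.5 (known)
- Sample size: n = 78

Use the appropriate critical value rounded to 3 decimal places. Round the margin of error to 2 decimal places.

The population standard deviation σ is known, so use the z-interval margin of error formula.

For 90% confidence, z* = 1.645 (from standard normal table)

Margin of error formula for z-interval: E = z* × σ/√n

E = 1.645 × 9.5/√78
  = 1.645 × 1.075663
  = 1.7695

Rounded to 2 decimal places:

1.77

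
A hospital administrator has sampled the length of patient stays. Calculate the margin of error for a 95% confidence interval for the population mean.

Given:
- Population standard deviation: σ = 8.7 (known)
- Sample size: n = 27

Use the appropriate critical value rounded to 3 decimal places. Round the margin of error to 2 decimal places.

The population standard deviation σ is known, so use the z-interval margin of error formula.

For 95% confidence, z* = 1.96 (from standard normal table)

Margin of error formula for z-interval: E = z* × σ/√n

E = 1.96 × 8.7/√27
  = 1.96 × 1.674316
  = 3.2817

Rounded to 2 decimal places:

3.28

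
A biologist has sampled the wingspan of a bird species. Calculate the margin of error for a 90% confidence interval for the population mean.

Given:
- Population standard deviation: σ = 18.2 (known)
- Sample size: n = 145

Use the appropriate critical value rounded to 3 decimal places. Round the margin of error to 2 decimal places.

The population standard deviation σ is known, so use the z-interval margin of error formula.

For 90% confidence, z* = 1.645 (from standard normal table)

Margin of error formula for z-interval: E = z* × σ/√n

E = 1.645 × 18.2/√145
  = 1.645 × 1.511428
  = 2.4863

Rounded to 2 decimal places:

2.49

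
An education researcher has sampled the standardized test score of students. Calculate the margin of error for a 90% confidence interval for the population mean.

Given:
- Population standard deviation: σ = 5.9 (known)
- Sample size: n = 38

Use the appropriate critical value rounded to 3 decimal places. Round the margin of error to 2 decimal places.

The population standard deviation σ is known, so use the z-interval margin of error formula.

For 90% confidence, z* = 1.645 (from standard normal table)

Margin of error formula for z-interval: E = z* × σ/√n

E = 1.645 × 5.9/√38
  = 1.645 × 0.957106
  = 1.5744

Rounded to 2 decimal places:

1.57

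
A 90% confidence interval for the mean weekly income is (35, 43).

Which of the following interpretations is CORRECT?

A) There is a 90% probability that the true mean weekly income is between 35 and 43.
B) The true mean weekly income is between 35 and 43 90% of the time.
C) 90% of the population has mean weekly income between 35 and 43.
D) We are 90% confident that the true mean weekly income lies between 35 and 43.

A confidence interval represents our confidence in the procedure, not a probability statement about the parameter.

Key concept: If we repeated this sampling process many times and computed a 90% CI each time, about 90% of those intervals would contain the true population parameter.

For this specific interval (35, 43):
- Midpoint (point estimate): 39
- Margin of error: 4

The correct interpretation is the one stating confidence that the true parameter lies in the interval — option D.

D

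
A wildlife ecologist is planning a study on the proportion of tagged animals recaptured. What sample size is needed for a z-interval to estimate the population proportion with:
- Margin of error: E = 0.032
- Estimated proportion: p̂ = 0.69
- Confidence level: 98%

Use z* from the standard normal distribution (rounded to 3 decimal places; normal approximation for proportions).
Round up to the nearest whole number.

Using z* for proportion z-interval (normal approximation).

For 98% confidence, z* = 2.326 (from standard normal table)

Sample size formula for proportion z-interval: n = z*²p̂(1-p̂)/E²

n = 2.326² × 0.69 × 0.31 / 0.032²
  = 5.410276 × 0.2139 / 0.001024
  = 1130.1348

Round up to the nearest whole number: n = 1131

1131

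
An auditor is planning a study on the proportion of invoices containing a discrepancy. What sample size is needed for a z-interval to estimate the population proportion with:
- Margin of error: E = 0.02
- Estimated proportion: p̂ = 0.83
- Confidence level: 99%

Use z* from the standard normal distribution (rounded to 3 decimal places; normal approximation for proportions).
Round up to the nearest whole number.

Using z* for proportion z-interval (normal approximation).

For 99% confidence, z* = 2.576 (from standard normal table)

Sample size formula for proportion z-interval: n = z*²p̂(1-p̂)/E²

n = 2.576² × 0.83 × 0.17 / 0.02²
  = 6.635776 × 0.1411 / 0.0004
  = 2340.7700

Round up to the nearest whole number: n = 2341

2341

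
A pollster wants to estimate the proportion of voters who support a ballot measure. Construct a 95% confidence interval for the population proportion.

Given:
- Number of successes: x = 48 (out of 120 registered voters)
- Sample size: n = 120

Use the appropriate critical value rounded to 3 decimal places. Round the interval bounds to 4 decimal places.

Sample proportion: p̂ = 48/120 = 0.400000

Check conditions for normal approximation:
  np̂ = 48 ≥ 10 ✓
  n(1-p̂) = 72 ≥ 10 ✓

The sample is large enough, so use a z-interval (normal approximation) for the proportion.

For 95% confidence, z* = 1.96 (from standard normal table)

Standard error: SE = √(p̂(1-p̂)/n) = √(0.400000×0.600000/120) = 0.04472136

Margin of error: E = z* × SE = 1.96 × 0.04472136 = 0.087654

Z-interval: p̂ ± E = 0.400000 ± 0.087654 = (0.312346, 0.487654)

Rounded to 4 decimal places:

(0.3123, 0.4877)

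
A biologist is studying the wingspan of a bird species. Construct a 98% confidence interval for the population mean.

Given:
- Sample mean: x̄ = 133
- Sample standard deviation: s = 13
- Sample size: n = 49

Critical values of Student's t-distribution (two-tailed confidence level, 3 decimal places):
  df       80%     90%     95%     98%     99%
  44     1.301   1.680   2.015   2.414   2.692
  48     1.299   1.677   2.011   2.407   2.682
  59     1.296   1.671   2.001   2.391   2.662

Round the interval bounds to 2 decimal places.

The population standard deviation σ is unknown (only the sample standard deviation s is given), so use a t-interval with df = n - 1 = 49 - 1 = 48.

For 98% confidence with df = 48, t* = 2.407 (from t-table)

Standard error: SE = s/√n = 13/√49 = 1.857143

Margin of error: E = t* × SE = 2.407 × 1.857143 = 4.4701

T-interval: x̄ ± E = 133 ± 4.4701 = (128.5299, 137.4701)

Rounded to 2 decimal places:

(128.53, 137.47)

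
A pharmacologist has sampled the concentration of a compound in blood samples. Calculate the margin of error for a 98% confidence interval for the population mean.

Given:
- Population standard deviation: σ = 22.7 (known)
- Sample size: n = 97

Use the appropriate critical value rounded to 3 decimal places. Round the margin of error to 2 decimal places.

The population standard deviation σ is known, so use the z-interval margin of error formula.

For 98% confidence, z* = 2.326 (from standard normal table)

Margin of error formula for z-interval: E = z* × σ/√n

E = 2.326 × 22.7/√97
  = 2.326 × 2.304836
  = 5.3610

Rounded to 2 decimal places:

5.36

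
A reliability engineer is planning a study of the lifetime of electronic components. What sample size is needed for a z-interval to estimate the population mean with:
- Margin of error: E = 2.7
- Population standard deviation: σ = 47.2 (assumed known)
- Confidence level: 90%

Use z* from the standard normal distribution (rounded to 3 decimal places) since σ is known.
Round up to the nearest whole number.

Using z* since population σ is known (z-interval formula).

For 90% confidence, z* = 1.645 (from standard normal table)

Sample size formula for z-interval: n = (z*σ/E)²

n = (1.645 × 47.2 / 2.7)²
  = (28.757037)²
  = 826.9672

Round up to the nearest whole number: n = 827

827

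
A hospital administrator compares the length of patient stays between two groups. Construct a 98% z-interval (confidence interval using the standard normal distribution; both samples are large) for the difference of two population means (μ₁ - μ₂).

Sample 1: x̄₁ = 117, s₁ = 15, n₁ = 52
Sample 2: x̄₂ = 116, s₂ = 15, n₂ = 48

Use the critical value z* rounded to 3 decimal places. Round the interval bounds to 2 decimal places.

Both samples are large (n₁ = 52 ≥ 30, n₂ = 48 ≥ 30), so a z-interval for the difference of means applies.

Point estimate: x̄₁ - x̄₂ = 117 - 116 = 1

Standard error: SE = √(s₁²/n₁ + s₂²/n₂)
= √(15²/52 + 15²/48)
= √(4.326923 + 4.687500)
= 3.002403

For 98% confidence, z* = 2.326 (from standard normal table)
Margin of error: E = z* × SE = 2.326 × 3.002403 = 6.9836

Z-interval: (x̄₁ - x̄₂) ± E = 1 ± 6.9836 = (-5.9836, 7.9836)

Rounded to 2 decimal places:

(-5.98, 7.98)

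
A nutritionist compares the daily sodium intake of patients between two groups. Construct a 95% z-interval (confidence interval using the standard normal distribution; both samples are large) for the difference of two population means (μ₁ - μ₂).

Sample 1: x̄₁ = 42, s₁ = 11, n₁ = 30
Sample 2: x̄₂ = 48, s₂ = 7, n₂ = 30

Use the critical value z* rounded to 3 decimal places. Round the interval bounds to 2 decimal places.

Both samples are large (n₁ = 30 ≥ 30, n₂ = 30 ≥ 30), so a z-interval for the difference of means applies.

Point estimate: x̄₁ - x̄₂ = 42 - 48 = -6

Standard error: SE = √(s₁²/n₁ + s₂²/n₂)
= √(11²/30 + 7²/30)
= √(4.033333 + 1.633333)
= 2.380476

For 95% confidence, z* = 1.96 (from standard normal table)
Margin of error: E = z* × SE = 1.96 × 2.380476 = 4.6657

Z-interval: (x̄₁ - x̄₂) ± E = -6 ± 4.6657 = (-10.6657, -1.3343)

Rounded to 2 decimal places:

(-10.67, -1.33)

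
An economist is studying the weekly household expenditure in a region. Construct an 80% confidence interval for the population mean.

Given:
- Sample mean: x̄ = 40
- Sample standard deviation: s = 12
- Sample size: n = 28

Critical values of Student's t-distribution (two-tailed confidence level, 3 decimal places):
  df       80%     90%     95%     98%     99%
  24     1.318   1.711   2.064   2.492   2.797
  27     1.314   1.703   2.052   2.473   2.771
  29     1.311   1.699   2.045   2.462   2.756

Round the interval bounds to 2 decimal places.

The population standard deviation σ is unknown (only the sample standard deviation s is given), so use a t-interval with df = n - 1 = 28 - 1 = 27.

For 80% confidence with df = 27, t* = 1.314 (from t-table)

Standard error: SE = s/√n = 12/√28 = 2.267787

Margin of error: E = t* × SE = 1.314 × 2.267787 = 2.9799

T-interval: x̄ ± E = 40 ± 2.9799 = (37.0201, 42.9799)

Rounded to 2 decimal places:

(37.02, 42.98)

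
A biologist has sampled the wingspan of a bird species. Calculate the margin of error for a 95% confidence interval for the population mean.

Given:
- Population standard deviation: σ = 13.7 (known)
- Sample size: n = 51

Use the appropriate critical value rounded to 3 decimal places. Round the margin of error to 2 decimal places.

The population standard deviation σ is known, so use the z-interval margin of error formula.

For 95% confidence, z* = 1.96 (from standard normal table)

Margin of error formula for z-interval: E = z* × σ/√n

E = 1.96 × 13.7/√51
  = 1.96 × 1.918384
  = 3.7600

Rounded to 2 decimal places:

3.76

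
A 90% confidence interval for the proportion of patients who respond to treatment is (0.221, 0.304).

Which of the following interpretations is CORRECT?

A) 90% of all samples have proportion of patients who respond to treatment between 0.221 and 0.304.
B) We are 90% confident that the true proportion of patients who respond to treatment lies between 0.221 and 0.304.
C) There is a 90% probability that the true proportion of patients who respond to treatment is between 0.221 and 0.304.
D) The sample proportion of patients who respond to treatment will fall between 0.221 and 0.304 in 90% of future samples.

A confidence interval represents our confidence in the procedure, not a probability statement about the parameter.

Key concept: If we repeated this sampling process many times and computed a 90% CI each time, about 90% of those intervals would contain the true population parameter.

For this specific interval (0.221, 0.304):
- Midpoint (point estimate): 0.2625
- Margin of error: 0.0415

The correct interpretation is the one stating confidence that the true parameter lies in the interval — option B.

B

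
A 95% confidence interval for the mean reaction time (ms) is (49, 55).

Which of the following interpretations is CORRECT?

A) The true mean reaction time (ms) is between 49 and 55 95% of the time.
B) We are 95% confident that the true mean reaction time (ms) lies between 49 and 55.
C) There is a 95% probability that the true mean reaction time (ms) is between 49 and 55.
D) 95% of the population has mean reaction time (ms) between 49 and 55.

A confidence interval represents our confidence in the procedure, not a probability statement about the parameter.

Key concept: If we repeated this sampling process many times and computed a 95% CI each time, about 95% of those intervals would contain the true population parameter.

For this specific interval (49, 55):
- Midpoint (point estimate): 52
- Margin of error: 3

The correct interpretation is the one stating confidence that the true parameter lies in the interval — option B.

B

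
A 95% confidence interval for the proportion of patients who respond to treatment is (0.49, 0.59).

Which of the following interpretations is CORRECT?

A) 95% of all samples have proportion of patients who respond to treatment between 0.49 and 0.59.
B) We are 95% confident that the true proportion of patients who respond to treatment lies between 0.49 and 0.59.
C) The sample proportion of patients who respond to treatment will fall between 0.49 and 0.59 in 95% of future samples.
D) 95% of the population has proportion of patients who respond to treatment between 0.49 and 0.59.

A confidence interval represents our confidence in the procedure, not a probability statement about the parameter.

Key concept: If we repeated this sampling process many times and computed a 95% CI each time, about 95% of those intervals would contain the true population parameter.

For this specific interval (0.49, 0.59):
- Midpoint (point estimate): 0.54
- Margin of error: 0.05

The correct interpretation is the one stating confidence that the true parameter lies in the interval — option B.

B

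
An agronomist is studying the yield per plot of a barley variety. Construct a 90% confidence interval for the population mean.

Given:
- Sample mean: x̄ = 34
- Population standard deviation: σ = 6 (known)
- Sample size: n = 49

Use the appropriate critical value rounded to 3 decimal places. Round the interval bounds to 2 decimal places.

The population standard deviation σ is known, so use a z-interval (standard normal critical value).

For 90% confidence, z* = 1.645 (from standard normal table)

Standard error: SE = σ/√n = 6/√49 = 0.857143

Margin of error: E = z* × SE = 1.645 × 0.857143 = 1.4100

Z-interval: x̄ ± E = 34 ± 1.4100 = (32.5900, 35.4100)

Rounded to 2 decimal places:

(32.59, 35.41)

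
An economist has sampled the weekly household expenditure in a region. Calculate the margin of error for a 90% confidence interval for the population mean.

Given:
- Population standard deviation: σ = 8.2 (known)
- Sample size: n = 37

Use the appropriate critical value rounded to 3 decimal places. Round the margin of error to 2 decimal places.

The population standard deviation σ is known, so use the z-interval margin of error formula.

For 90% confidence, z* = 1.645 (from standard normal table)

Margin of error formula for z-interval: E = z* × σ/√n

E = 1.645 × 8.2/√37
  = 1.645 × 1.348072
  = 2.2176

Rounded to 2 decimal places:

2.22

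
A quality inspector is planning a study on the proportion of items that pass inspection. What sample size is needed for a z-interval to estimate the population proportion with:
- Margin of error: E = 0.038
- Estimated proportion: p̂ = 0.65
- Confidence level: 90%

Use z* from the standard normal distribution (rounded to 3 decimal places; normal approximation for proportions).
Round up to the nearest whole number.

Using z* for proportion z-interval (normal approximation).

For 90% confidence, z* = 1.645 (from standard normal table)

Sample size formula for proportion z-interval: n = z*²p̂(1-p̂)/E²

n = 1.645² × 0.65 × 0.35 / 0.038²
  = 2.706025 × 0.2275 / 0.001444
  = 426.3301

Round up to the nearest whole number: n = 427

427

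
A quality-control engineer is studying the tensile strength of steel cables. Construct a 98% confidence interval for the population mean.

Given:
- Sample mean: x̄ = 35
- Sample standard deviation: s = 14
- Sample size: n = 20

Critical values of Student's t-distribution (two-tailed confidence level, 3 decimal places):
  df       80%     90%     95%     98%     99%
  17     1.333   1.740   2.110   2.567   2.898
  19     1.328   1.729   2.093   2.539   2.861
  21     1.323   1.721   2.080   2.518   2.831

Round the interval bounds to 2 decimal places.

The population standard deviation σ is unknown (only the sample standard deviation s is given), so use a t-interval with df = n - 1 = 20 - 1 = 19.

For 98% confidence with df = 19, t* = 2.539 (from t-table)

Standard error: SE = s/√n = 14/√20 = 3.130495

Margin of error: E = t* × SE = 2.539 × 3.130495 = 7.9483

T-interval: x̄ ± E = 35 ± 7.9483 = (27.0517, 42.9483)

Rounded to 2 decimal places:

(27.05, 42.95)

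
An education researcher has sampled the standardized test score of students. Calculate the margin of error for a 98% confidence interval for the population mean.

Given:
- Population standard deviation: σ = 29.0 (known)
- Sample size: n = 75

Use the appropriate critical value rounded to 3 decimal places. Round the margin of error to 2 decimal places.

The population standard deviation σ is known, so use the z-interval margin of error formula.

For 98% confidence, z* = 2.326 (from standard normal table)

Margin of error formula for z-interval: E = z* × σ/√n

E = 2.326 × 29.0/√75
  = 2.326 × 3.348632
  = 7.7889

Rounded to 2 decimal places:

7.79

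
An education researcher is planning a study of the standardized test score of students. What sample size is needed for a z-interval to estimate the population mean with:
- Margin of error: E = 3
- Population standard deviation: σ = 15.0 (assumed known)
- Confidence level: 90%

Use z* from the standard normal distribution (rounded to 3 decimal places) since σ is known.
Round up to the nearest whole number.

Using z* since population σ is known (z-interval formula).

For 90% confidence, z* = 1.645 (from standard normal table)

Sample size formula for z-interval: n = (z*σ/E)²

n = (1.645 × 15.0 / 3)²
  = (8.225000)²
  = 67.6506

Round up to the nearest whole number: n = 68

68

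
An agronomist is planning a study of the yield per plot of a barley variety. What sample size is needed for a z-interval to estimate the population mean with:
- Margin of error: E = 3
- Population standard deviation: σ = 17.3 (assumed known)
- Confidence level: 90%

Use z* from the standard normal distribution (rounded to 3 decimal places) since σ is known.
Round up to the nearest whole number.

Using z* since population σ is known (z-interval formula).

For 90% confidence, z* = 1.645 (from standard normal table)

Sample size formula for z-interval: n = (z*σ/E)²

n = (1.645 × 17.3 / 3)²
  = (9.486167)²
  = 89.9874

Round up to the nearest whole number: n = 90

90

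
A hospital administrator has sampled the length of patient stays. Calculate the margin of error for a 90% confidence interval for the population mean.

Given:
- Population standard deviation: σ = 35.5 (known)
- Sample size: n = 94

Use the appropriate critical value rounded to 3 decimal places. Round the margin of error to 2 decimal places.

The population standard deviation σ is known, so use the z-interval margin of error formula.

For 90% confidence, z* = 1.645 (from standard normal table)

Margin of error formula for z-interval: E = z* × σ/√n

E = 1.645 × 35.5/√94
  = 1.645 × 3.661545
  = 6.0232

Rounded to 2 decimal places:

6.02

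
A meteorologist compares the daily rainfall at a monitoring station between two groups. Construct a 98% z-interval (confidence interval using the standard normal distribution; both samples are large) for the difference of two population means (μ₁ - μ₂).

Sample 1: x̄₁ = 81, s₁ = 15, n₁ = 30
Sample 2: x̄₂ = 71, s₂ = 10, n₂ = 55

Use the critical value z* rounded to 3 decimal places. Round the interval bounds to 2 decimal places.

Both samples are large (n₁ = 30 ≥ 30, n₂ = 55 ≥ 30), so a z-interval for the difference of means applies.

Point estimate: x̄₁ - x̄₂ = 81 - 71 = 10

Standard error: SE = √(s₁²/n₁ + s₂²/n₂)
= √(15²/30 + 10²/55)
= √(7.500000 + 1.818182)
= 3.052570

For 98% confidence, z* = 2.326 (from standard normal table)
Margin of error: E = z* × SE = 2.326 × 3.052570 = 7.1003

Z-interval: (x̄₁ - x̄₂) ± E = 10 ± 7.1003 = (2.8997, 17.1003)

Rounded to 2 decimal places:

(2.90, 17.10)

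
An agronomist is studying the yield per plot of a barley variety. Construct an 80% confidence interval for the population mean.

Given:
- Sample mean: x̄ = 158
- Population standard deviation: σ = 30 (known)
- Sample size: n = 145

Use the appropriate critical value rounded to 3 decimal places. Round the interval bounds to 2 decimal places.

The population standard deviation σ is known, so use a z-interval (standard normal critical value).

For 80% confidence, z* = 1.282 (from standard normal table)

Standard error: SE = σ/√n = 30/√145 = 2.491364

Margin of error: E = z* × SE = 1.282 × 2.491364 = 3.1939

Z-interval: x̄ ± E = 158 ± 3.1939 = (154.8061, 161.1939)

Rounded to 2 decimal places:

(154.81, 161.19)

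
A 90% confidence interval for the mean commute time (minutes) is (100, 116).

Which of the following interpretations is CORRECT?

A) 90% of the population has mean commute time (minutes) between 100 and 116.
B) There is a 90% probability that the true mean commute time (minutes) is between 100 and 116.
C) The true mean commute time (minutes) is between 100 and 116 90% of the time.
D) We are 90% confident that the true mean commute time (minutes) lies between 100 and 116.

A confidence interval represents our confidence in the procedure, not a probability statement about the parameter.

Key concept: If we repeated this sampling process many times and computed a 90% CI each time, about 90% of those intervals would contain the true population parameter.

For this specific interval (100, 116):
- Midpoint (point estimate): 108
- Margin of error: 8

The correct interpretation is the one stating confidence that the true parameter lies in the interval — option D.

D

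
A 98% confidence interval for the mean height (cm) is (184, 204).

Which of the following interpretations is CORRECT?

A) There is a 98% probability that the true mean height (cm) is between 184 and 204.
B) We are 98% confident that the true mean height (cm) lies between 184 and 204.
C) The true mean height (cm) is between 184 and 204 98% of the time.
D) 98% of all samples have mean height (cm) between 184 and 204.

A confidence interval represents our confidence in the procedure, not a probability statement about the parameter.

Key concept: If we repeated this sampling process many times and computed a 98% CI each time, about 98% of those intervals would contain the true population parameter.

For this specific interval (184, 204):
- Midpoint (point estimate): 194
- Margin of error: 10

The correct interpretation is the one stating confidence that the true parameter lies in the interval — option B.

B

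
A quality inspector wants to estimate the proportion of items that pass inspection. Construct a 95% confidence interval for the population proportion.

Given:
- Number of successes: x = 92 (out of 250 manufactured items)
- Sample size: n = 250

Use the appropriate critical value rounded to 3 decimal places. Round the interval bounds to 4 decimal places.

Sample proportion: p̂ = 92/250 = 0.368000

Check conditions for normal approximation:
  np̂ = 92 ≥ 10 ✓
  n(1-p̂) = 158 ≥ 10 ✓

The sample is large enough, so use a z-interval (normal approximation) for the proportion.

For 95% confidence, z* = 1.96 (from standard normal table)

Standard error: SE = √(p̂(1-p̂)/n) = √(0.368000×0.632000/250) = 0.03050089

Margin of error: E = z* × SE = 1.96 × 0.03050089 = 0.059782

Z-interval: p̂ ± E = 0.368000 ± 0.059782 = (0.308218, 0.427782)

Rounded to 4 decimal places:

(0.3082, 0.4278)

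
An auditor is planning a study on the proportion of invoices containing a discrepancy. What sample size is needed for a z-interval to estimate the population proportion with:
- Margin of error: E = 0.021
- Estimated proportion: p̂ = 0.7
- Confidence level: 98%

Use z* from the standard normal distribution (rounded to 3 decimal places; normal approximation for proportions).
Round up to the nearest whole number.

Using z* for proportion z-interval (normal approximation).

For 98% confidence, z* = 2.326 (from standard normal table)

Sample size formula for proportion z-interval: n = z*²p̂(1-p̂)/E²

n = 2.326² × 0.7 × 0.3 / 0.021²
  = 5.410276 × 0.21 / 0.000441
  = 2576.3219

Round up to the nearest whole number: n = 2577

2577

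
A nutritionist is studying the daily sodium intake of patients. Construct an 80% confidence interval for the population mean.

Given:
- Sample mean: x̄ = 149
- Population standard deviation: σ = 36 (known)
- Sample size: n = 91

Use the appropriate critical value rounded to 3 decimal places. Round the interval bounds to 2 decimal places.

The population standard deviation σ is known, so use a z-interval (standard normal critical value).

For 80% confidence, z* = 1.282 (from standard normal table)

Standard error: SE = σ/√n = 36/√91 = 3.773825

Margin of error: E = z* × SE = 1.282 × 3.773825 = 4.8380

Z-interval: x̄ ± E = 149 ± 4.8380 = (144.1620, 153.8380)

Rounded to 2 decimal places:

(144.16, 153.84)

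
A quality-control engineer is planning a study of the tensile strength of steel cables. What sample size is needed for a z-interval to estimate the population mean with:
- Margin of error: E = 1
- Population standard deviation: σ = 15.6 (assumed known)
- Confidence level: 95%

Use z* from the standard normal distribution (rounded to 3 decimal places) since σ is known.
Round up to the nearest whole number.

Using z* since population σ is known (z-interval formula).

For 95% confidence, z* = 1.96 (from standard normal table)

Sample size formula for z-interval: n = (z*σ/E)²

n = (1.96 × 15.6 / 1)²
  = (30.576000)²
  = 934.8918

Round up to the nearest whole number: n = 935

935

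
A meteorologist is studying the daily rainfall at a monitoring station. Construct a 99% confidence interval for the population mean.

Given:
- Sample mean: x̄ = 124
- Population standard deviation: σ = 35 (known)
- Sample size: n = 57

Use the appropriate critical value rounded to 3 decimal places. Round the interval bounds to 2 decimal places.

The population standard deviation σ is known, so use a z-interval (standard normal critical value).

For 99% confidence, z* = 2.576 (from standard normal table)

Standard error: SE = σ/√n = 35/√57 = 4.635863

Margin of error: E = z* × SE = 2.576 × 4.635863 = 11.9420

Z-interval: x̄ ± E = 124 ± 11.9420 = (112.0580, 135.9420)

Rounded to 2 decimal places:

(112.06, 135.94)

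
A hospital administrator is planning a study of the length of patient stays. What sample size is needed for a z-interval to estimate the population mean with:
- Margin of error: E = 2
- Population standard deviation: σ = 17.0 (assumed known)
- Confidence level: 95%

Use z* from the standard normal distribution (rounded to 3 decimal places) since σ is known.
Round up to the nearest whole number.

Using z* since population σ is known (z-interval formula).

For 95% confidence, z* = 1.96 (from standard normal table)

Sample size formula for z-interval: n = (z*σ/E)²

n = (1.96 × 17.0 / 2)²
  = (16.660000)²
  = 277.5556

Round up to the nearest whole number: n = 278

278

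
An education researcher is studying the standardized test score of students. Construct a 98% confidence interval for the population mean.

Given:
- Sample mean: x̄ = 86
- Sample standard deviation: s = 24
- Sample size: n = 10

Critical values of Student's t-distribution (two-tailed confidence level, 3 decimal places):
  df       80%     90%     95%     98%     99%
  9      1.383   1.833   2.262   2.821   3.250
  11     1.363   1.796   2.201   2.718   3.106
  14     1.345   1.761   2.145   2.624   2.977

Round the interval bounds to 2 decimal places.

The population standard deviation σ is unknown (only the sample standard deviation s is given), so use a t-interval with df = n - 1 = 10 - 1 = 9.

For 98% confidence with df = 9, t* = 2.821 (from t-table)

Standard error: SE = s/√n = 24/√10 = 7.589466

Margin of error: E = t* × SE = 2.821 × 7.589466 = 21.4099

T-interval: x̄ ± E = 86 ± 21.4099 = (64.5901, 107.4099)

Rounded to 2 decimal places:

(64.59, 107.41)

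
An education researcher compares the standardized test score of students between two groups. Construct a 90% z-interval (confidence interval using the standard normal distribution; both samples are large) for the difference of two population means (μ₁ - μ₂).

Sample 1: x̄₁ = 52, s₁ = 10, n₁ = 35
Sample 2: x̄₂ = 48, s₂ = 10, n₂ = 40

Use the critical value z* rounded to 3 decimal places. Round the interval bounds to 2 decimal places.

Both samples are large (n₁ = 35 ≥ 30, n₂ = 40 ≥ 30), so a z-interval for the difference of means applies.

Point estimate: x̄₁ - x̄₂ = 52 - 48 = 4

Standard error: SE = √(s₁²/n₁ + s₂²/n₂)
= √(10²/35 + 10²/40)
= √(2.857143 + 2.500000)
= 2.314550

For 90% confidence, z* = 1.645 (from standard normal table)
Margin of error: E = z* × SE = 1.645 × 2.314550 = 3.8074

Z-interval: (x̄₁ - x̄₂) ± E = 4 ± 3.8074 = (0.1926, 7.8074)

Rounded to 2 decimal places:

(0.19, 7.81)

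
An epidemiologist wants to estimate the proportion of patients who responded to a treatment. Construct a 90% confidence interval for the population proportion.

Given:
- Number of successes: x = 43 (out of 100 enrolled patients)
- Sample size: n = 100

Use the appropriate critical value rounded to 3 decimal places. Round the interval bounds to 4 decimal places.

Sample proportion: p̂ = 43/100 = 0.430000

Check conditions for normal approximation:
  np̂ = 43 ≥ 10 ✓
  n(1-p̂) = 57 ≥ 10 ✓

The sample is large enough, so use a z-interval (normal approximation) for the proportion.

For 90% confidence, z* = 1.645 (from standard normal table)

Standard error: SE = √(p̂(1-p̂)/n) = √(0.430000×0.570000/100) = 0.04950758

Margin of error: E = z* × SE = 1.645 × 0.04950758 = 0.081440

Z-interval: p̂ ± E = 0.430000 ± 0.081440 = (0.348560, 0.511440)

Rounded to 4 decimal places:

(0.3486, 0.5114)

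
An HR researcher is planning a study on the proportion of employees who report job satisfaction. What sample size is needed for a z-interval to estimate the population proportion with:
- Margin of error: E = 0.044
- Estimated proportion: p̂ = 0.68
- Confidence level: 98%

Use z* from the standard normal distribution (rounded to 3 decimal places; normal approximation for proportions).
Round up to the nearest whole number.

Using z* for proportion z-interval (normal approximation).

For 98% confidence, z* = 2.326 (from standard normal table)

Sample size formula for proportion z-interval: n = z*²p̂(1-p̂)/E²

n = 2.326² × 0.68 × 0.32 / 0.044²
  = 5.410276 × 0.2176 / 0.001936
  = 608.0971

Round up to the nearest whole number: n = 609

609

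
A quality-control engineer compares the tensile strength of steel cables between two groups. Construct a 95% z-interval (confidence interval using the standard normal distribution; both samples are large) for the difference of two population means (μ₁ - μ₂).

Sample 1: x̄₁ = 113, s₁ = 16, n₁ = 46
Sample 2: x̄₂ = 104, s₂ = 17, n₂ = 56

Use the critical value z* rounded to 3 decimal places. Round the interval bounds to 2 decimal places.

Both samples are large (n₁ = 46 ≥ 30, n₂ = 56 ≥ 30), so a z-interval for the difference of means applies.

Point estimate: x̄₁ - x̄₂ = 113 - 104 = 9

Standard error: SE = √(s₁²/n₁ + s₂²/n₂)
= √(16²/46 + 17²/56)
= √(5.565217 + 5.160714)
= 3.275047

For 95% confidence, z* = 1.96 (from standard normal table)
Margin of error: E = z* × SE = 1.96 × 3.275047 = 6.4191

Z-interval: (x̄₁ - x̄₂) ± E = 9 ± 6.4191 = (2.5809, 15.4191)

Rounded to 2 decimal places:

(2.58, 15.42)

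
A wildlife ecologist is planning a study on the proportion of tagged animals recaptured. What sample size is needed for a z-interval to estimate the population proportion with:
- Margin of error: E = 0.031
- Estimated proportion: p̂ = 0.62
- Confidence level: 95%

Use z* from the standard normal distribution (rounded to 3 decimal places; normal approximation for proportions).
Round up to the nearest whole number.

Using z* for proportion z-interval (normal approximation).

For 95% confidence, z* = 1.96 (from standard normal table)

Sample size formula for proportion z-interval: n = z*²p̂(1-p̂)/E²

n = 1.96² × 0.62 × 0.38 / 0.031²
  = 3.8416 × 0.2356 / 0.000961
  = 941.8116

Round up to the nearest whole number: n = 942

942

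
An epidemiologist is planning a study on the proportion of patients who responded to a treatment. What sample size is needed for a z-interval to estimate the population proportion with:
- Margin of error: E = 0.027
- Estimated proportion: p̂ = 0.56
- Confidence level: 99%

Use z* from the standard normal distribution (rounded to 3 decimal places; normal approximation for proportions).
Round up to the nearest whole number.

Using z* for proportion z-interval (normal approximation).

For 99% confidence, z* = 2.576 (from standard normal table)

Sample size formula for proportion z-interval: n = z*²p̂(1-p̂)/E²

n = 2.576² × 0.56 × 0.44 / 0.027²
  = 6.635776 × 0.2464 / 0.000729
  = 2242.8741

Round up to the nearest whole number: n = 2243

2243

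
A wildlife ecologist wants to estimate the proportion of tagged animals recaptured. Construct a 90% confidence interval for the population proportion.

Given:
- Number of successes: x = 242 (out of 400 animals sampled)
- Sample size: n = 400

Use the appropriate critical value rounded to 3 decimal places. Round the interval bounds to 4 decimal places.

Sample proportion: p̂ = 242/400 = 0.605000

Check conditions for normal approximation:
  np̂ = 242 ≥ 10 ✓
  n(1-p̂) = 158 ≥ 10 ✓

The sample is large enough, so use a z-interval (normal approximation) for the proportion.

For 90% confidence, z* = 1.645 (from standard normal table)

Standard error: SE = √(p̂(1-p̂)/n) = √(0.605000×0.395000/400) = 0.02444253

Margin of error: E = z* × SE = 1.645 × 0.02444253 = 0.040208

Z-interval: p̂ ± E = 0.605000 ± 0.040208 = (0.564792, 0.645208)

Rounded to 4 decimal places:

(0.5648, 0.6452)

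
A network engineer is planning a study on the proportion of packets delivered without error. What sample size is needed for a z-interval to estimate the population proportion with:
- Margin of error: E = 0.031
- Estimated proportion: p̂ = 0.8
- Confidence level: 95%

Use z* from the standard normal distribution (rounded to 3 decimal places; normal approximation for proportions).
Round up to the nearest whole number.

Using z* for proportion z-interval (normal approximation).

For 95% confidence, z* = 1.96 (from standard normal table)

Sample size formula for proportion z-interval: n = z*²p̂(1-p̂)/E²

n = 1.96² × 0.8 × 0.2 / 0.031²
  = 3.8416 × 0.16 / 0.000961
  = 639.6004

Round up to the nearest whole number: n = 640

640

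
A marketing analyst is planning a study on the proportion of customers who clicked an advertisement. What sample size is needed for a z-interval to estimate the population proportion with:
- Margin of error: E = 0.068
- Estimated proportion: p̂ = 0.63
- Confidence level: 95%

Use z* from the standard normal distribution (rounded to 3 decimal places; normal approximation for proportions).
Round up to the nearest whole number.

Using z* for proportion z-interval (normal approximation).

For 95% confidence, z* = 1.96 (from standard normal table)

Sample size formula for proportion z-interval: n = z*²p̂(1-p̂)/E²

n = 1.96² × 0.63 × 0.37 / 0.068²
  = 3.8416 × 0.2331 / 0.004624
  = 193.6585

Round up to the nearest whole number: n = 194

194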